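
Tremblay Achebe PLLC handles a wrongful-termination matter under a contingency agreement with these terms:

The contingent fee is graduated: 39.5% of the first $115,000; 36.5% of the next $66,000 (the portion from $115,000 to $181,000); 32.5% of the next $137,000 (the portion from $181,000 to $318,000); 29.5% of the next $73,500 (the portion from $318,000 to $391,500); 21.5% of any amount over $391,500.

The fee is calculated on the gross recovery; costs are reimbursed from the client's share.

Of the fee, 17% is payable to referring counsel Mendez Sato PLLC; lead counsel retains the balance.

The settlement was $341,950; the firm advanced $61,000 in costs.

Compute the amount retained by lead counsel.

Fee base is the gross recovery, $341,950; costs are reimbursed separately.
First $115,000 at 39.5% = $45,425.00
Next $66,000 at 36.5% = $24,090.00
Next $137,000 at 32.5% = $44,525.00
Remaining $23,950 at 29.5% = $7,065.25
Fee: $45,425.00 + $24,090.00 + $44,525.00 + $7,065.25 = $121,105.25
Referral share: 17% of $121,105.25 = $20,587.89; lead counsel retains $121,105.25 − $20,587.89 = $100,517.36.

$100,517.36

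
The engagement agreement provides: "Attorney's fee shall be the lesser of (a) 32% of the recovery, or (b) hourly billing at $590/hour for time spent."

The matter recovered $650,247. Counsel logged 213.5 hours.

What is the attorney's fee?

$125,965.00

(a) 32% of $650,247 = $208,079.04
(b) 213.5 × $590 = $125,965.00
The lesser is (b): $125,965.00.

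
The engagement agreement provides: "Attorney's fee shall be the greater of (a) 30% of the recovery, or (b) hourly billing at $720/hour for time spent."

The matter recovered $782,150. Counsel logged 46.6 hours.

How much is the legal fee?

(a) 30% of $782,150 = $234,645.00
(b) 46.6 × $720 = $33,552.00
The greater is (a): $234,645.00.

$234,645.00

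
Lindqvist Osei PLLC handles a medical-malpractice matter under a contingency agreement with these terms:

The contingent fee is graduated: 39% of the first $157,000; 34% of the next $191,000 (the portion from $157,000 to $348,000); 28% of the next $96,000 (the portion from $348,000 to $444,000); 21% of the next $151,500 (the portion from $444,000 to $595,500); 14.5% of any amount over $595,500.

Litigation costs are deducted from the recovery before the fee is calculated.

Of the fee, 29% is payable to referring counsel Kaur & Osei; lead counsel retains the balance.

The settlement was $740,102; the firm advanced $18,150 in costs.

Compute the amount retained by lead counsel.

$144,272.38

Fee base (net of costs): $740,102 − $18,150 = $721,952
First $157,000 at 39% = $61,230.00
Next $191,000 at 34% = $64,940.00
Next $96,000 at 28% = $26,880.00
Next $151,500 at 21% = $31,815.00
Remaining $126,452 at 14.5% = $18,335.54
Fee: $61,230.00 + $64,940.00 + $26,880.00 + $31,815.00 + $18,335.54 = $203,200.54
Referral share: 29% of $203,200.54 = $58,928.16; lead counsel retains $203,200.54 − $58,928.16 = $144,272.38.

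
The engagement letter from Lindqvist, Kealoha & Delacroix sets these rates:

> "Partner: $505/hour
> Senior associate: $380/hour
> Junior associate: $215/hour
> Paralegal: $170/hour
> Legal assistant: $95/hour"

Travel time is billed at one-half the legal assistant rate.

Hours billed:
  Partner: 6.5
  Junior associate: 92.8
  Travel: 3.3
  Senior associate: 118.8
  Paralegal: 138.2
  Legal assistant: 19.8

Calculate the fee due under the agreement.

$93,910.25

Partner: 6.5 × $505 = $3,282.50
Senior associate: 118.8 × $380 = $45,144.00
Junior associate: 92.8 × $215 = $19,952.00
Paralegal: 138.2 × $170 = $23,494.00
Legal assistant: 19.8 × $95 = $1,881.00
Subtotal: $3,282.50 + $45,144.00 + $19,952.00 + $23,494.00 + $1,881.00 = $93,753.50
Travel: 3.3 × ($95 ÷ 2) = 3.3 × $47.50 = $156.75
Total: $93,753.50 + $156.75 = $93,910.25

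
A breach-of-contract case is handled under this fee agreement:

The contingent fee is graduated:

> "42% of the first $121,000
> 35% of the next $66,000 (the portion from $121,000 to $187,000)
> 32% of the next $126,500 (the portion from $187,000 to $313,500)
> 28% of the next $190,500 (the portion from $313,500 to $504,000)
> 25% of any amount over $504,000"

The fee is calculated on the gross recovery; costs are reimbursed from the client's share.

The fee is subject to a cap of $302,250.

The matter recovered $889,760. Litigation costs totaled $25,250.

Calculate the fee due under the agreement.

$264,180.00

Fee base is the gross recovery, $889,760; costs are reimbursed separately.
First $121,000 at 42% = $50,820.00
Next $66,000 at 35% = $23,100.00
Next $126,500 at 32% = $40,480.00
Next $190,500 at 28% = $53,340.00
Remaining $385,760 at 25% = $96,440.00
Fee: $50,820.00 + $23,100.00 + $40,480.00 + $53,340.00 + $96,440.00 = $264,180.00
$264,180.00 is under the $302,250 cap.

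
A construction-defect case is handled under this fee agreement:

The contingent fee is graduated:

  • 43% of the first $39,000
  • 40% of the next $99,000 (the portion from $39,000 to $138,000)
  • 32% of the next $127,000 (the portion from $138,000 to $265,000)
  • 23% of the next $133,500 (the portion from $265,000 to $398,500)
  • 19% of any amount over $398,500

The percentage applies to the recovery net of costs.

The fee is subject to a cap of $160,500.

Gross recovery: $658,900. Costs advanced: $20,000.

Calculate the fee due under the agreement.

$160,500.00

Fee base (net of costs): $658,900 − $20,000 = $638,900
First $39,000 at 43% = $16,770.00
Next $99,000 at 40% = $39,600.00
Next $127,000 at 32% = $40,640.00
Next $133,500 at 23% = $30,705.00
Remaining $240,400 at 19% = $45,676.00
Fee: $16,770.00 + $39,600.00 + $40,640.00 + $30,705.00 + $45,676.00 = $173,391.00
$173,391.00 exceeds the $160,500 cap, so the fee is capped at $160,500.00.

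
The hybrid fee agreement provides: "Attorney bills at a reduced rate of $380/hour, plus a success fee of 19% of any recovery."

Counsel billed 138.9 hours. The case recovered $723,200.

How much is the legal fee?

Hourly: 138.9 × $380 = $52,782.00
Success fee: 19% of $723,200 = $137,408.00
Total: $52,782.00 + $137,408.00 = $190,190.00

$190,190.00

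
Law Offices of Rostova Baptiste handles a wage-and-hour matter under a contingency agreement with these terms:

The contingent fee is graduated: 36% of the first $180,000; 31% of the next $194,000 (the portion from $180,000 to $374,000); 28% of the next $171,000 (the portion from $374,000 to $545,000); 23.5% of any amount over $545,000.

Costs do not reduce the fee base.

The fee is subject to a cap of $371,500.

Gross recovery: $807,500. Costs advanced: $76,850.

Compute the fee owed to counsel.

Fee base is the gross recovery, $807,500; costs are reimbursed separately.
First $180,000 at 36% = $64,800.00
Next $194,000 at 31% = $60,140.00
Next $171,000 at 28% = $47,880.00
Remaining $262,500 at 23.5% = $61,687.50
Fee: $64,800.00 + $60,140.00 + $47,880.00 + $61,687.50 = $234,507.50
$234,507.50 is under the $371,500 cap.

$234,507.50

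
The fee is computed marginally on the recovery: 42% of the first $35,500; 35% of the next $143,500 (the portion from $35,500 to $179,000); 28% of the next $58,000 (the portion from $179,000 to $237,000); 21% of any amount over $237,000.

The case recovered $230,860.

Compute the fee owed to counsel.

$79,655.80

First $35,500 at 42% = $14,910.00
Next $143,500 at 35% = $50,225.00
Remaining $51,860 at 28% = $14,520.80
Fee: $14,910.00 + $50,225.00 + $14,520.80 = $79,655.80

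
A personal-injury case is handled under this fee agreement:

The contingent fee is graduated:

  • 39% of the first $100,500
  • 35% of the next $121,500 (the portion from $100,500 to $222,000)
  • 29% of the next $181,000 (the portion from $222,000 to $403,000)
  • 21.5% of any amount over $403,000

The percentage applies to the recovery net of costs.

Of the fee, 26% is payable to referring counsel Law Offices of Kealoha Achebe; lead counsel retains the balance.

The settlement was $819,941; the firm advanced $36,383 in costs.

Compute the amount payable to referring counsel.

$56,167.79

Fee base (net of costs): $819,941 − $36,383 = $783,558
First $100,500 at 39% = $39,195.00
Next $121,500 at 35% = $42,525.00
Next $181,000 at 29% = $52,490.00
Remaining $380,558 at 21.5% = $81,819.97
Fee: $39,195.00 + $42,525.00 + $52,490.00 + $81,819.97 = $216,029.97
Referral share: 26% of $216,029.97 = $56,167.79; lead counsel retains $216,029.97 − $56,167.79 = $159,862.18.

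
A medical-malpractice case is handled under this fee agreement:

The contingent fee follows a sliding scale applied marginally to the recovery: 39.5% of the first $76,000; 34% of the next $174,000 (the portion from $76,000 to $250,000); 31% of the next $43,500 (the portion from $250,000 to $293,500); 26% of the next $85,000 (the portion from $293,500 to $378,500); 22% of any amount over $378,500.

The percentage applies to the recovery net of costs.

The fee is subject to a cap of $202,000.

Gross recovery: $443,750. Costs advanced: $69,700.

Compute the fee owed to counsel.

$123,608.00

Fee base (net of costs): $443,750 − $69,700 = $374,050
First $76,000 at 39.5% = $30,020.00
Next $174,000 at 34% = $59,160.00
Next $43,500 at 31% = $13,485.00
Remaining $80,550 at 26% = $20,943.00
Fee: $30,020.00 + $59,160.00 + $13,485.00 + $20,943.00 = $123,608.00
$123,608.00 is under the $202,000 cap.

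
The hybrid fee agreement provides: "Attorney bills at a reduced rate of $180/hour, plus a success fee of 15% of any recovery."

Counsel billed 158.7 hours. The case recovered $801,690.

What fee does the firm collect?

Hourly: 158.7 × $180 = $28,566.00
Success fee: 15% of $801,690 = $120,253.50
Total: $28,566.00 + $120,253.50 = $148,819.50

$148,819.50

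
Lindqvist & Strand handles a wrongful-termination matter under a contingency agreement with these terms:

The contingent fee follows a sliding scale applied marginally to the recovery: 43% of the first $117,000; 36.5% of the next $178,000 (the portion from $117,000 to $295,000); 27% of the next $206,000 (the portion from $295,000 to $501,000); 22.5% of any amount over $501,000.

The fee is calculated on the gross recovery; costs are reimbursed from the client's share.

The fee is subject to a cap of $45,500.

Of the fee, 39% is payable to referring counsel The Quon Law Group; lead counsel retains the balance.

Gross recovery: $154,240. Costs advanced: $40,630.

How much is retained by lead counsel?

Fee base is the gross recovery, $154,240; costs are reimbursed separately.
First $117,000 at 43% = $50,310.00
Remaining $37,240 at 36.5% = $13,592.60
Fee: $50,310.00 + $13,592.60 = $63,902.60
$63,902.60 exceeds the $45,500 cap, so the fee is capped at $45,500.00.
Referral share: 39% of $45,500.00 = $17,745.00; lead counsel retains $45,500.00 − $17,745.00 = $27,755.00.

$27,755.00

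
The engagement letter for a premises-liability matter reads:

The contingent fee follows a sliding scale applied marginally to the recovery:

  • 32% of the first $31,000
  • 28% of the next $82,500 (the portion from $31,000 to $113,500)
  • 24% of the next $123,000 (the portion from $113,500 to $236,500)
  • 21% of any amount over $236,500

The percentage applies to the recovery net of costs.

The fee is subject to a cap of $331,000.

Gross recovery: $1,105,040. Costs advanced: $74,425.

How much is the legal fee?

$229,304.15

Fee base (net of costs): $1,105,040 − $74,425 = $1,030,615
First $31,000 at 32% = $9,920.00
Next $82,500 at 28% = $23,100.00
Next $123,000 at 24% = $29,520.00
Remaining $794,115 at 21% = $166,764.15
Fee: $9,920.00 + $23,100.00 + $29,520.00 + $166,764.15 = $229,304.15
$229,304.15 is under the $331,000 cap.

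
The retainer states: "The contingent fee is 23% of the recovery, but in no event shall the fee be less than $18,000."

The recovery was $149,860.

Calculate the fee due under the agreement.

$34,467.80

23% of $149,860 = $34,467.80
That exceeds the $18,000 minimum.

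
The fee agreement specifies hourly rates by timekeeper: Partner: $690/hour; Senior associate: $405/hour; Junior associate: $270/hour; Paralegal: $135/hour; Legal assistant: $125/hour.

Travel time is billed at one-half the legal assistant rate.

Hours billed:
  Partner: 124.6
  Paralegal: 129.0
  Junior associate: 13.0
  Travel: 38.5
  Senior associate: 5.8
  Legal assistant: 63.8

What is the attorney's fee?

$119,629.25

Partner: 124.6 × $690 = $85,974.00
Senior associate: 5.8 × $405 = $2,349.00
Junior associate: 13.0 × $270 = $3,510.00
Paralegal: 129.0 × $135 = $17,415.00
Legal assistant: 63.8 × $125 = $7,975.00
Subtotal: $85,974.00 + $2,349.00 + $3,510.00 + $17,415.00 + $7,975.00 = $117,223.00
Travel: 38.5 × ($125 ÷ 2) = 38.5 × $62.50 = $2,406.25
Total: $117,223.00 + $2,406.25 = $119,629.25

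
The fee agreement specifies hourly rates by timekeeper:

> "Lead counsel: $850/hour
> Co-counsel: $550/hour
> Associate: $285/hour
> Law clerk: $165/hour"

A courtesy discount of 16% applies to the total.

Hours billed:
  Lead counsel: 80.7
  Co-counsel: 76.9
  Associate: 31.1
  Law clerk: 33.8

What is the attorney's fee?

$105,277.62

Lead counsel: 80.7 × $850 = $68,595.00
Co-counsel: 76.9 × $550 = $42,295.00
Associate: 31.1 × $285 = $8,863.50
Law clerk: 33.8 × $165 = $5,577.00
Subtotal: $125,330.50
Less 16% discount: −$20,052.88
Total: $125,330.50 − $20,052.88 = $105,277.62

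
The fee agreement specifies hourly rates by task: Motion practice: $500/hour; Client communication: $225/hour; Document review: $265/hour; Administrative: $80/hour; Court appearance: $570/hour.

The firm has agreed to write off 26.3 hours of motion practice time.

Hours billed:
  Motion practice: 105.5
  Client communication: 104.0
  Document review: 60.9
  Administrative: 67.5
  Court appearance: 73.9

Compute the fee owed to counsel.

Motion practice: 105.5 × $500 = $52,750.00
Client communication: 104.0 × $225 = $23,400.00
Document review: 60.9 × $265 = $16,138.50
Administrative: 67.5 × $80 = $5,400.00
Court appearance: 73.9 × $570 = $42,123.00
Subtotal: $139,811.50
Write-off: 26.3 × $500 = $13,150.00
Total: $139,811.50 − $13,150.00 = $126,661.50

$126,661.50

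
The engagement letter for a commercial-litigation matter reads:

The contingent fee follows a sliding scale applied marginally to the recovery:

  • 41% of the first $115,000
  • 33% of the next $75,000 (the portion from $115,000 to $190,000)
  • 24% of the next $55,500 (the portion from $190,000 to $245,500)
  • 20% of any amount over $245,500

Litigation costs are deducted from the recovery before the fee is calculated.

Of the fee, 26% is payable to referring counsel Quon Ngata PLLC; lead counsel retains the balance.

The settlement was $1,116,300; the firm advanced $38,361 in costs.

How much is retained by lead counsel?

$186,263.77

Fee base (net of costs): $1,116,300 − $38,361 = $1,077,939
First $115,000 at 41% = $47,150.00
Next $75,000 at 33% = $24,750.00
Next $55,500 at 24% = $13,320.00
Remaining $832,439 at 20% = $166,487.80
Fee: $47,150.00 + $24,750.00 + $13,320.00 + $166,487.80 = $251,707.80
Referral share: 26% of $251,707.80 = $65,444.03; lead counsel retains $251,707.80 − $65,444.03 = $186,263.77.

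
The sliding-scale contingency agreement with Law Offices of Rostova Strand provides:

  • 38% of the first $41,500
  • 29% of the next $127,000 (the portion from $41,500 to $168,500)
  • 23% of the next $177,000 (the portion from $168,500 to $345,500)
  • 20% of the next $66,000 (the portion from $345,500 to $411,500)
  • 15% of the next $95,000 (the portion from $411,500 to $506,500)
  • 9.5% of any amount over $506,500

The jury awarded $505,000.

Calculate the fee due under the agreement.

$120,535.00

First $41,500 at 38% = $15,770.00
Next $127,000 at 29% = $36,830.00
Next $177,000 at 23% = $40,710.00
Next $66,000 at 20% = $13,200.00
Remaining $93,500 at 15% = $14,025.00
Fee: $15,770.00 + $36,830.00 + $40,710.00 + $13,200.00 + $14,025.00 = $120,535.00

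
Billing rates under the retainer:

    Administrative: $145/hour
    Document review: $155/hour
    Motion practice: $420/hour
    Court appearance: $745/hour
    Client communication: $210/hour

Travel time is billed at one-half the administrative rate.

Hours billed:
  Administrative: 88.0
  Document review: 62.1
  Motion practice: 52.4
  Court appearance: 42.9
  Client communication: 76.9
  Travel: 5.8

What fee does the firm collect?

$92,923.50

Administrative: 88.0 × $145 = $12,760.00
Document review: 62.1 × $155 = $9,625.50
Motion practice: 52.4 × $420 = $22,008.00
Court appearance: 42.9 × $745 = $31,960.50
Client communication: 76.9 × $210 = $16,149.00
Subtotal: $12,760.00 + $9,625.50 + $22,008.00 + $31,960.50 + $16,149.00 = $92,503.00
Travel: 5.8 × ($145 ÷ 2) = 5.8 × $72.50 = $420.50
Total: $92,503.00 + $420.50 = $92,923.50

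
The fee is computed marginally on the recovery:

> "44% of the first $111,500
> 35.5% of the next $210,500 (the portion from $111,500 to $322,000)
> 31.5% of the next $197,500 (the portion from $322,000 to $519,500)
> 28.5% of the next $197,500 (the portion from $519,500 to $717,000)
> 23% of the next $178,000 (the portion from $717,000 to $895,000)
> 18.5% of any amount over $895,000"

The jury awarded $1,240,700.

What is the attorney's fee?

$347,182.00

First $111,500 at 44% = $49,060.00
Next $210,500 at 35.5% = $74,727.50
Next $197,500 at 31.5% = $62,212.50
Next $197,500 at 28.5% = $56,287.50
Next $178,000 at 23% = $40,940.00
Remaining $345,700 at 18.5% = $63,954.50
Fee: $49,060.00 + $74,727.50 + $62,212.50 + $56,287.50 + $40,940.00 + $63,954.50 = $347,182.00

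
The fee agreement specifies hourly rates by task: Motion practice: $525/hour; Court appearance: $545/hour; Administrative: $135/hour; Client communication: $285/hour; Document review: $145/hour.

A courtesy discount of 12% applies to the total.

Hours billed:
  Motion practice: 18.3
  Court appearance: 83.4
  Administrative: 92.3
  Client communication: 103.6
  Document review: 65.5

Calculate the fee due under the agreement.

Motion practice: 18.3 × $525 = $9,607.50
Court appearance: 83.4 × $545 = $45,453.00
Administrative: 92.3 × $135 = $12,460.50
Client communication: 103.6 × $285 = $29,526.00
Document review: 65.5 × $145 = $9,497.50
Subtotal: $106,544.50
Less 12% discount: −$12,785.34
Total: $106,544.50 − $12,785.34 = $93,759.16

$93,759.16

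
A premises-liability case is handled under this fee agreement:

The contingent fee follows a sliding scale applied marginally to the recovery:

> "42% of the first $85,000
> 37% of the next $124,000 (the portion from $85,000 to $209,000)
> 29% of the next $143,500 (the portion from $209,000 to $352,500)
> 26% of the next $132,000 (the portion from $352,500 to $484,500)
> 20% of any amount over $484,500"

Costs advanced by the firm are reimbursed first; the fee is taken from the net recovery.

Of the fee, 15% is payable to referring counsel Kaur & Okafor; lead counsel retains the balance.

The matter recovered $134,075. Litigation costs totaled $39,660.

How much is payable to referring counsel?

$5,877.53

Fee base (net of costs): $134,075 − $39,660 = $94,415
First $85,000 at 42% = $35,700.00
Remaining $9,415 at 37% = $3,483.55
Fee: $35,700.00 + $3,483.55 = $39,183.55
Referral share: 15% of $39,183.55 = $5,877.53; lead counsel retains $39,183.55 − $5,877.53 = $33,306.02.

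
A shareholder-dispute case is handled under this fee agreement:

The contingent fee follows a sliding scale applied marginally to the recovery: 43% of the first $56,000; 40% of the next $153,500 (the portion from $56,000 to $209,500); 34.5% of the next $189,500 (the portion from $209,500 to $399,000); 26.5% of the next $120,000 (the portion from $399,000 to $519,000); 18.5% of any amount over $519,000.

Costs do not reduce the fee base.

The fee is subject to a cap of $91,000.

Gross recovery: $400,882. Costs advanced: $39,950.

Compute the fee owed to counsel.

$91,000.00

Fee base is the gross recovery, $400,882; costs are reimbursed separately.
First $56,000 at 43% = $24,080.00
Next $153,500 at 40% = $61,400.00
Next $189,500 at 34.5% = $65,377.50
Remaining $1,882 at 26.5% = $498.73
Fee: $24,080.00 + $61,400.00 + $65,377.50 + $498.73 = $151,356.23
$151,356.23 exceeds the $91,000 cap, so the fee is capped at $91,000.00.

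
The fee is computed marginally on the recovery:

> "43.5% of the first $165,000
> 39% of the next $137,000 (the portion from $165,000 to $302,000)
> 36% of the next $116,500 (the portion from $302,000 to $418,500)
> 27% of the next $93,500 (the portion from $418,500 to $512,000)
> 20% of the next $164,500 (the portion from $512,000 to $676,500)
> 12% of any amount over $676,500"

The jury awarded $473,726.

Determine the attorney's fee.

$182,056.02

First $165,000 at 43.5% = $71,775.00
Next $137,000 at 39% = $53,430.00
Next $116,500 at 36% = $41,940.00
Remaining $55,226 at 27% = $14,911.02
Fee: $71,775.00 + $53,430.00 + $41,940.00 + $14,911.02 = $182,056.02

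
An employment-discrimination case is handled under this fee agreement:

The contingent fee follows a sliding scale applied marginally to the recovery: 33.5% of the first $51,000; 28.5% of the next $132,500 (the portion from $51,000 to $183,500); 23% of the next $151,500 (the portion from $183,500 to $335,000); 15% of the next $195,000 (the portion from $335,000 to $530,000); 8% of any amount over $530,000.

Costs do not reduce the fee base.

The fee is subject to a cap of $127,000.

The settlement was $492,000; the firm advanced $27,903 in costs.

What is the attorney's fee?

Fee base is the gross recovery, $492,000; costs are reimbursed separately.
First $51,000 at 33.5% = $17,085.00
Next $132,500 at 28.5% = $37,762.50
Next $151,500 at 23% = $34,845.00
Remaining $157,000 at 15% = $23,550.00
Fee: $17,085.00 + $37,762.50 + $34,845.00 + $23,550.00 = $113,242.50
$113,242.50 is under the $127,000 cap.

$113,242.50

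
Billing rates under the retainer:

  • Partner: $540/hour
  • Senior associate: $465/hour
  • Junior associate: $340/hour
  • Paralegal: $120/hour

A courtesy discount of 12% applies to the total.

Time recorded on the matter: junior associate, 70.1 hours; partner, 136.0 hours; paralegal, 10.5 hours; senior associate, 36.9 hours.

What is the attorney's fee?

$101,809.40

Partner: 136.0 × $540 = $73,440.00
Senior associate: 36.9 × $465 = $17,158.50
Junior associate: 70.1 × $340 = $23,834.00
Paralegal: 10.5 × $120 = $1,260.00
Subtotal: $115,692.50
Less 12% discount: −$13,883.10
Total: $115,692.50 − $13,883.10 = $101,809.40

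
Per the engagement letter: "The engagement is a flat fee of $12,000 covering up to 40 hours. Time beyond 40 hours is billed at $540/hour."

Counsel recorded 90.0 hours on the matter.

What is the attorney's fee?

$39,000.00

Flat fee: $12,000.00
Excess hours: 90.0 − 40 = 50.0
Overrun: 50.0 × $540 = $27,000.00
Total: $12,000.00 + $27,000.00 = $39,000.00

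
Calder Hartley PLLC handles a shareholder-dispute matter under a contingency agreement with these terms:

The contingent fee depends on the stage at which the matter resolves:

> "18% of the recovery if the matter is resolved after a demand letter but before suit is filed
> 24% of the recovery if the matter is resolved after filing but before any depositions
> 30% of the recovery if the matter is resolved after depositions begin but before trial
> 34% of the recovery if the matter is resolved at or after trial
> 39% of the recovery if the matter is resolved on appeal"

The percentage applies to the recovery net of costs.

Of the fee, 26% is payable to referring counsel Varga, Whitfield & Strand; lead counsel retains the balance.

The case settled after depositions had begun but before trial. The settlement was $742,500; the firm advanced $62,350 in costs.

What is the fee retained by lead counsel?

Fee base (net of costs): $742,500 − $62,350 = $680,150
The matter settled after depositions had begun but before trial, so the 30% rate applies.
$680,150 × 30% = $204,045.00
Referral share: 26% of $204,045.00 = $53,051.70; lead counsel retains $204,045.00 − $53,051.70 = $150,993.30.

$150,993.30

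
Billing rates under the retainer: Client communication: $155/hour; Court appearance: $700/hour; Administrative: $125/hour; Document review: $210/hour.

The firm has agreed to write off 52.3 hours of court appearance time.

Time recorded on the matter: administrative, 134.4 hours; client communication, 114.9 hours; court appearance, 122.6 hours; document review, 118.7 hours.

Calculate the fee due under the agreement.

$108,746.50

Client communication: 114.9 × $155 = $17,809.50
Court appearance: 122.6 × $700 = $85,820.00
Administrative: 134.4 × $125 = $16,800.00
Document review: 118.7 × $210 = $24,927.00
Subtotal: $145,356.50
Write-off: 52.3 × $700 = $36,610.00
Total: $145,356.50 − $36,610.00 = $108,746.50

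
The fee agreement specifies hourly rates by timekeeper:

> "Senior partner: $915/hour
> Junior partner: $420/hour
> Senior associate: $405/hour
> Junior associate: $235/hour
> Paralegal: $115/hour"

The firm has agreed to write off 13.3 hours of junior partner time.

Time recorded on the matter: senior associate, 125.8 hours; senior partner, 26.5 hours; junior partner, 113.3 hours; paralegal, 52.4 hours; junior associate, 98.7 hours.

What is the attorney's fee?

Senior partner: 26.5 × $915 = $24,247.50
Junior partner: 113.3 × $420 = $47,586.00
Senior associate: 125.8 × $405 = $50,949.00
Junior associate: 98.7 × $235 = $23,194.50
Paralegal: 52.4 × $115 = $6,026.00
Subtotal: $152,003.00
Write-off: 13.3 × $420 = $5,586.00
Total: $152,003.00 − $5,586.00 = $146,417.00

$146,417.00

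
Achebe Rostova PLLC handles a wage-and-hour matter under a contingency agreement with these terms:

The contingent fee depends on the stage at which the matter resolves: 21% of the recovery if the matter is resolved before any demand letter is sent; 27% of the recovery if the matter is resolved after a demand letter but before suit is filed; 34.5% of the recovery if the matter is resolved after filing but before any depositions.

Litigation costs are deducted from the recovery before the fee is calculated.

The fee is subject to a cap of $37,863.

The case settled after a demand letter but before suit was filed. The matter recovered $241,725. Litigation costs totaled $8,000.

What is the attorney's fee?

$37,863.00

Fee base (net of costs): $241,725 − $8,000 = $233,725
The matter settled after a demand letter but before suit was filed, so the 27% rate applies.
$233,725 × 27% = $63,105.75
$63,105.75 exceeds the $37,863 cap, so the fee is capped at $37,863.00.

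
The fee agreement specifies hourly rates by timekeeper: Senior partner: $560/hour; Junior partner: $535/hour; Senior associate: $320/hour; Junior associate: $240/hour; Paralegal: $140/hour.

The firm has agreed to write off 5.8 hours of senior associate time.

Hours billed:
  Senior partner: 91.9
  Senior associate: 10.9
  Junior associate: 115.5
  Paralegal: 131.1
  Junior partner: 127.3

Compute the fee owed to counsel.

$167,275.50

Senior partner: 91.9 × $560 = $51,464.00
Junior partner: 127.3 × $535 = $68,105.50
Senior associate: 10.9 × $320 = $3,488.00
Junior associate: 115.5 × $240 = $27,720.00
Paralegal: 131.1 × $140 = $18,354.00
Subtotal: $169,131.50
Write-off: 5.8 × $320 = $1,856.00
Total: $169,131.50 − $1,856.00 = $167,275.50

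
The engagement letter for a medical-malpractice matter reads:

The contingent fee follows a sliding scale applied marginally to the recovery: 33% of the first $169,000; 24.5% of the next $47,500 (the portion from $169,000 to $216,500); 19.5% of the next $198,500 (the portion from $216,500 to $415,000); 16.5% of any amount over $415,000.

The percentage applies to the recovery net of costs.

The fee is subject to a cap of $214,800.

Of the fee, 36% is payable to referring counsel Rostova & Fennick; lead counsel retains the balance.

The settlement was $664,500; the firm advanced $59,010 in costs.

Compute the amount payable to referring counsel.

$49,516.51

Fee base (net of costs): $664,500 − $59,010 = $605,490
First $169,000 at 33% = $55,770.00
Next $47,500 at 24.5% = $11,637.50
Next $198,500 at 19.5% = $38,707.50
Remaining $190,490 at 16.5% = $31,430.85
Fee: $55,770.00 + $11,637.50 + $38,707.50 + $31,430.85 = $137,545.85
$137,545.85 is under the $214,800 cap.
Referral share: 36% of $137,545.85 = $49,516.51; lead counsel retains $137,545.85 − $49,516.51 = $88,029.34.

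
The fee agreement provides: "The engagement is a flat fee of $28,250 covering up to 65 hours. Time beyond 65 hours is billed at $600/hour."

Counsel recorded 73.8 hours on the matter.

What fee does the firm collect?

Flat fee: $28,250.00
Excess hours: 73.8 − 65 = 8.8
Overrun: 8.8 × $600 = $5,280.00
Total: $28,250.00 + $5,280.00 = $33,530.00

$33,530.00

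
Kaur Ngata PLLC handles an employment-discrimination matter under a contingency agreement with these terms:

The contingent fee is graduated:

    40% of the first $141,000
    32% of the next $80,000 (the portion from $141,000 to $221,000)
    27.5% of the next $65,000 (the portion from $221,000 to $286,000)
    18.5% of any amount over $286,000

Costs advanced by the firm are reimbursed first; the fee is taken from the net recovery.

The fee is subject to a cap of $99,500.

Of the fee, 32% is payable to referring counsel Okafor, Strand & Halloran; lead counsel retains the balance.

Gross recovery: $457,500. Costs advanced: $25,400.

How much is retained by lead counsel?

Fee base (net of costs): $457,500 − $25,400 = $432,100
First $141,000 at 40% = $56,400.00
Next $80,000 at 32% = $25,600.00
Next $65,000 at 27.5% = $17,875.00
Remaining $146,100 at 18.5% = $27,028.50
Fee: $56,400.00 + $25,600.00 + $17,875.00 + $27,028.50 = $126,903.50
$126,903.50 exceeds the $99,500 cap, so the fee is capped at $99,500.00.
Referral share: 32% of $99,500.00 = $31,840.00; lead counsel retains $99,500.00 − $31,840.00 = $67,660.00.

$67,660.00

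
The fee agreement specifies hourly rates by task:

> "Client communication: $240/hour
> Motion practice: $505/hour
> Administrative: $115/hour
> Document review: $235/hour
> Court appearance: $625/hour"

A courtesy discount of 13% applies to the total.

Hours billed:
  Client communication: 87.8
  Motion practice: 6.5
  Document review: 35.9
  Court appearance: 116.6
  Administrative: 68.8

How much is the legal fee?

Client communication: 87.8 × $240 = $21,072.00
Motion practice: 6.5 × $505 = $3,282.50
Administrative: 68.8 × $115 = $7,912.00
Document review: 35.9 × $235 = $8,436.50
Court appearance: 116.6 × $625 = $72,875.00
Subtotal: $113,578.00
Less 13% discount: −$14,765.14
Total: $113,578.00 − $14,765.14 = $98,812.86

$98,812.86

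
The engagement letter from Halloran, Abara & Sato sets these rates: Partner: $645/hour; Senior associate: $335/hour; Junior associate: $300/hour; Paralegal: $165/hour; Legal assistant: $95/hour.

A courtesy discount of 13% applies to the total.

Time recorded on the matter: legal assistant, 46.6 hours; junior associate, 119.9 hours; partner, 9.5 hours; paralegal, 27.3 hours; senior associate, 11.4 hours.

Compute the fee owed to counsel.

$47,717.76

Partner: 9.5 × $645 = $6,127.50
Senior associate: 11.4 × $335 = $3,819.00
Junior associate: 119.9 × $300 = $35,970.00
Paralegal: 27.3 × $165 = $4,504.50
Legal assistant: 46.6 × $95 = $4,427.00
Subtotal: $54,848.00
Less 13% discount: −$7,130.24
Total: $54,848.00 − $7,130.24 = $47,717.76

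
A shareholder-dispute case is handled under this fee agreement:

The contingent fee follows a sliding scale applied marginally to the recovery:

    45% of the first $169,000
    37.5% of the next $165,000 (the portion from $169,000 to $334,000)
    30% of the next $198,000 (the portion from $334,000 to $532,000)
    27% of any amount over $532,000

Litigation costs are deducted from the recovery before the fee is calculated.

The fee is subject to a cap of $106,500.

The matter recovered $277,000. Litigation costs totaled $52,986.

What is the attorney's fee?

$96,680.25

Fee base (net of costs): $277,000 − $52,986 = $224,014
First $169,000 at 45% = $76,050.00
Remaining $55,014 at 37.5% = $20,630.25
Fee: $76,050.00 + $20,630.25 = $96,680.25
$96,680.25 is under the $106,500 cap.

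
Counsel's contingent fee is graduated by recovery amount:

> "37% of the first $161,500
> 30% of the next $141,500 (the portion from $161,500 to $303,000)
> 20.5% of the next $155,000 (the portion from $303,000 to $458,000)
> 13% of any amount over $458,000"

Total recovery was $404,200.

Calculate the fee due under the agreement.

$122,951.00

First $161,500 at 37% = $59,755.00
Next $141,500 at 30% = $42,450.00
Remaining $101,200 at 20.5% = $20,746.00
Fee: $59,755.00 + $42,450.00 + $20,746.00 = $122,951.00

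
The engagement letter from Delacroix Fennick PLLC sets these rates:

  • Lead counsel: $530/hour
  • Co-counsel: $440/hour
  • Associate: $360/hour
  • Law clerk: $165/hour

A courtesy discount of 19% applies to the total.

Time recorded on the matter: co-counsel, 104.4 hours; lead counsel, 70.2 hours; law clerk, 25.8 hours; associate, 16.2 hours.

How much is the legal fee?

Lead counsel: 70.2 × $530 = $37,206.00
Co-counsel: 104.4 × $440 = $45,936.00
Associate: 16.2 × $360 = $5,832.00
Law clerk: 25.8 × $165 = $4,257.00
Subtotal: $93,231.00
Less 19% discount: −$17,713.89
Total: $93,231.00 − $17,713.89 = $75,517.11

$75,517.11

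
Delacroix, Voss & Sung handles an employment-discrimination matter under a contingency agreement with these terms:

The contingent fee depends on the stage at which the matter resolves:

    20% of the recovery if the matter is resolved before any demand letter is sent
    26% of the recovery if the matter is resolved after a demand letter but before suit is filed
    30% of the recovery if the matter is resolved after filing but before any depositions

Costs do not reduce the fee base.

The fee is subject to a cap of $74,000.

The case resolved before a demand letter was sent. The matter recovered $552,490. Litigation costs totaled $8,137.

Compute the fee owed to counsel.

Fee base is the gross recovery, $552,490; costs are reimbursed separately.
The matter resolved before a demand letter was sent, so the 20% rate applies.
$552,490 × 20% = $110,498.00
$110,498.00 exceeds the $74,000 cap, so the fee is capped at $74,000.00.

$74,000.00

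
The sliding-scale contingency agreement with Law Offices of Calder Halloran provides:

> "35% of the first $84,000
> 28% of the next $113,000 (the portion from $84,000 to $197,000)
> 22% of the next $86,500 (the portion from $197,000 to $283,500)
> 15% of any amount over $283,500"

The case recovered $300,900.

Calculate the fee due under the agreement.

First $84,000 at 35% = $29,400.00
Next $113,000 at 28% = $31,640.00
Next $86,500 at 22% = $19,030.00
Remaining $17,400 at 15% = $2,610.00
Fee: $29,400.00 + $31,640.00 + $19,030.00 + $2,610.00 = $82,680.00

$82,680.00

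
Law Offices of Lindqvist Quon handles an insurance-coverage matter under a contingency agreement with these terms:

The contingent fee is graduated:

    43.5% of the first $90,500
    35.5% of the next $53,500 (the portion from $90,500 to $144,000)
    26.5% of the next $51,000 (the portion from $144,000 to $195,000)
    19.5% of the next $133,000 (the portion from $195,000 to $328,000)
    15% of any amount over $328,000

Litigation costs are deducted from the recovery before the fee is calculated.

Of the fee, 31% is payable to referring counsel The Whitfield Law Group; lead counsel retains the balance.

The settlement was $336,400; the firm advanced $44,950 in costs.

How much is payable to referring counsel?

Fee base (net of costs): $336,400 − $44,950 = $291,450
First $90,500 at 43.5% = $39,367.50
Next $53,500 at 35.5% = $18,992.50
Next $51,000 at 26.5% = $13,515.00
Remaining $96,450 at 19.5% = $18,807.75
Fee: $39,367.50 + $18,992.50 + $13,515.00 + $18,807.75 = $90,682.75
Referral share: 31% of $90,682.75 = $28,111.65; lead counsel retains $90,682.75 − $28,111.65 = $62,571.10.

$28,111.65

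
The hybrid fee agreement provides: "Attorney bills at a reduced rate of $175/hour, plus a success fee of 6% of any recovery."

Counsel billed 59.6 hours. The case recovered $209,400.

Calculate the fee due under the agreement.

$22,994.00

Hourly: 59.6 × $175 = $10,430.00
Success fee: 6% of $209,400 = $12,564.00
Total: $10,430.00 + $12,564.00 = $22,994.00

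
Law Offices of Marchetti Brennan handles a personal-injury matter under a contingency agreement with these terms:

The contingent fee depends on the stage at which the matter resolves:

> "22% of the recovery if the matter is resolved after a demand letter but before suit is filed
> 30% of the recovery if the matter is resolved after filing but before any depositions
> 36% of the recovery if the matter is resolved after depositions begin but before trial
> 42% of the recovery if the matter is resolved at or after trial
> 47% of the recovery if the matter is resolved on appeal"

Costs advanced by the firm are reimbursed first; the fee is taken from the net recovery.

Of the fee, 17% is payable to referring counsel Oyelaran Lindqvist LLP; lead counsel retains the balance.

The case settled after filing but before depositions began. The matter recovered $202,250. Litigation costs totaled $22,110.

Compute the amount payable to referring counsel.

Fee base (net of costs): $202,250 − $22,110 = $180,140
The matter settled after filing but before depositions began, so the 30% rate applies.
$180,140 × 30% = $54,042.00
Referral share: 17% of $54,042.00 = $9,187.14; lead counsel retains $54,042.00 − $9,187.14 = $44,854.86.

$9,187.14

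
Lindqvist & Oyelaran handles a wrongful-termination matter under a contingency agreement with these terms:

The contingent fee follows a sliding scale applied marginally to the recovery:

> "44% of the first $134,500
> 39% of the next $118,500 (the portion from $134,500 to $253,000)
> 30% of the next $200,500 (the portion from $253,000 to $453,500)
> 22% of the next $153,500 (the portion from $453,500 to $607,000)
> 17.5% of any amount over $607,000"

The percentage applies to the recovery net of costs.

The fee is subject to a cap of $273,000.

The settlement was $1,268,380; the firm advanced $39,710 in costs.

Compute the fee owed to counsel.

Fee base (net of costs): $1,268,380 − $39,710 = $1,228,670
First $134,500 at 44% = $59,180.00
Next $118,500 at 39% = $46,215.00
Next $200,500 at 30% = $60,150.00
Next $153,500 at 22% = $33,770.00
Remaining $621,670 at 17.5% = $108,792.25
Fee: $59,180.00 + $46,215.00 + $60,150.00 + $33,770.00 + $108,792.25 = $308,107.25
$308,107.25 exceeds the $273,000 cap, so the fee is capped at $273,000.00.

$273,000.00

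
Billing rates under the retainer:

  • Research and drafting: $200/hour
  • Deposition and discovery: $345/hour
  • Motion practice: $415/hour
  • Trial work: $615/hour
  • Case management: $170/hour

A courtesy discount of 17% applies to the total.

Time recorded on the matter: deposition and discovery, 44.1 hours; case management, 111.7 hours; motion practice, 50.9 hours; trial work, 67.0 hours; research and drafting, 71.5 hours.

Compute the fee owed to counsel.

Research and drafting: 71.5 × $200 = $14,300.00
Deposition and discovery: 44.1 × $345 = $15,214.50
Motion practice: 50.9 × $415 = $21,123.50
Trial work: 67.0 × $615 = $41,205.00
Case management: 111.7 × $170 = $18,989.00
Subtotal: $110,832.00
Less 17% discount: −$18,841.44
Total: $110,832.00 − $18,841.44 = $91,990.56

$91,990.56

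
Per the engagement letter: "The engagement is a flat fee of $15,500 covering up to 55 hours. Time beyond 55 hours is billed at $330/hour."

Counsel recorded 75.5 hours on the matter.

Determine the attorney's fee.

Flat fee: $15,500.00
Excess hours: 75.5 − 55 = 20.5
Overrun: 20.5 × $330 = $6,765.00
Total: $15,500.00 + $6,765.00 = $22,265.00

$22,265.00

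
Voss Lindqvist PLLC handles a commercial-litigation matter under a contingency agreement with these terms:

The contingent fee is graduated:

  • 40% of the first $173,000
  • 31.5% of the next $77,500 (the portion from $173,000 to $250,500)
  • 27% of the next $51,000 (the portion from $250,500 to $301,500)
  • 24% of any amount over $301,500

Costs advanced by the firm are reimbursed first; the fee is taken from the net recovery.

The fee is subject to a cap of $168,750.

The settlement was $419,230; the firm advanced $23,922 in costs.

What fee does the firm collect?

Fee base (net of costs): $419,230 − $23,922 = $395,308
First $173,000 at 40% = $69,200.00
Next $77,500 at 31.5% = $24,412.50
Next $51,000 at 27% = $13,770.00
Remaining $93,808 at 24% = $22,513.92
Fee: $69,200.00 + $24,412.50 + $13,770.00 + $22,513.92 = $129,896.42
$129,896.42 is under the $168,750 cap.

$129,896.42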